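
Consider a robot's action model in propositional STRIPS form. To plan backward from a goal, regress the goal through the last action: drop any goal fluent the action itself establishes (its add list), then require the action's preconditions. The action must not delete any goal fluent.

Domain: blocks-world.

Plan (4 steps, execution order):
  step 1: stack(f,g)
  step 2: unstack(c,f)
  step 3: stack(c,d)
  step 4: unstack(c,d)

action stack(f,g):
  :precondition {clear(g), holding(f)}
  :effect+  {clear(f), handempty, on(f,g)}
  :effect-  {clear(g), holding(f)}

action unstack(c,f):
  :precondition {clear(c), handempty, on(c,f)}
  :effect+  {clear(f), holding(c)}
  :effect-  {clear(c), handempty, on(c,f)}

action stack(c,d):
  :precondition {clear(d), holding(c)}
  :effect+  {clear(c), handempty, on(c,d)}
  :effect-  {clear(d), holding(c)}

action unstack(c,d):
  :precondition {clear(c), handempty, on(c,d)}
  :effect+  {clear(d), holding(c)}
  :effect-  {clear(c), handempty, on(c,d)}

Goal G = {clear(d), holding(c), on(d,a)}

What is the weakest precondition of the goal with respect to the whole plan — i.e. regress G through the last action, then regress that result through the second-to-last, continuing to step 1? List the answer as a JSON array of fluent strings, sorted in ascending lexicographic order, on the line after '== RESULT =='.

Regress step by step:
  through step 4 (unstack(c,d)): drop {clear(d), holding(c)}, keep {on(d,a)}, require {clear(c), handempty, on(c,d)}
    → {clear(c), handempty, on(c,d), on(d,a)}
  through step 3 (stack(c,d)): drop {clear(c), handempty, on(c,d)}, keep {on(d,a)}, require {clear(d), holding(c)}
    → {clear(d), holding(c), on(d,a)}
  through step 2 (unstack(c,f)): drop {holding(c)}, keep {clear(d), on(d,a)}, require {clear(c), handempty, on(c,f)}
    → {clear(c), clear(d), handempty, on(c,f), on(d,a)}
  through step 1 (stack(f,g)): drop {handempty}, keep {clear(c), clear(d), on(c,f), on(d,a)}, require {clear(g), holding(f)}
    → {clear(c), clear(d), clear(g), holding(f), on(c,f), on(d,a)}

== RESULT ==
["clear(c)", "clear(d)", "clear(g)", "holding(f)", "on(c,f)", "on(d,a)"]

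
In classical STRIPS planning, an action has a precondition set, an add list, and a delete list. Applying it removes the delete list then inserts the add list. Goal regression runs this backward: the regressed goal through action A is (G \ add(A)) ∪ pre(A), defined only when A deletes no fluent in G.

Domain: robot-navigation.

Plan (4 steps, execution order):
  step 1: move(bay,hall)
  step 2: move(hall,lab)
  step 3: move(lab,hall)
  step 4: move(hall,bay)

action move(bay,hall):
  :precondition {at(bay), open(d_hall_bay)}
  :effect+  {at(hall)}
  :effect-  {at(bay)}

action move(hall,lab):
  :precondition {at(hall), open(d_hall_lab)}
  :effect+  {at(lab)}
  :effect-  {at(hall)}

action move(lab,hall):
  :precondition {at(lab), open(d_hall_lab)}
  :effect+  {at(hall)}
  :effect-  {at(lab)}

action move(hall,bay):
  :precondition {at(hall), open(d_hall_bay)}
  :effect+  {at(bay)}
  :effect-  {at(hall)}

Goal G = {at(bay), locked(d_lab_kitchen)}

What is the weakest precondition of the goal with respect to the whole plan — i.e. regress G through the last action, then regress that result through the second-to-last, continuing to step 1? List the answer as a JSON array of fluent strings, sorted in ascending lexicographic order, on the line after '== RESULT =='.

Regress step by step:
  through step 4 (move(hall,bay)): drop {at(bay)}, keep {locked(d_lab_kitchen)}, require {at(hall), open(d_hall_bay)}
    → {at(hall), locked(d_lab_kitchen), open(d_hall_bay)}
  through step 3 (move(lab,hall)): drop {at(hall)}, keep {locked(d_lab_kitchen), open(d_hall_bay)}, require {at(lab), open(d_hall_lab)}
    → {at(lab), locked(d_lab_kitchen), open(d_hall_bay), open(d_hall_lab)}
  through step 2 (move(hall,lab)): drop {at(lab)}, keep {locked(d_lab_kitchen), open(d_hall_bay), open(d_hall_lab)}, require {at(hall), open(d_hall_lab)}
    → {at(hall), locked(d_lab_kitchen), open(d_hall_bay), open(d_hall_lab)}
  through step 1 (move(bay,hall)): drop {at(hall)}, keep {locked(d_lab_kitchen), open(d_hall_bay), open(d_hall_lab)}, require {at(bay), open(d_hall_bay)}
    → {at(bay), locked(d_lab_kitchen), open(d_hall_bay), open(d_hall_lab)}

== RESULT ==
["at(bay)", "locked(d_lab_kitchen)", "open(d_hall_bay)", "open(d_hall_lab)"]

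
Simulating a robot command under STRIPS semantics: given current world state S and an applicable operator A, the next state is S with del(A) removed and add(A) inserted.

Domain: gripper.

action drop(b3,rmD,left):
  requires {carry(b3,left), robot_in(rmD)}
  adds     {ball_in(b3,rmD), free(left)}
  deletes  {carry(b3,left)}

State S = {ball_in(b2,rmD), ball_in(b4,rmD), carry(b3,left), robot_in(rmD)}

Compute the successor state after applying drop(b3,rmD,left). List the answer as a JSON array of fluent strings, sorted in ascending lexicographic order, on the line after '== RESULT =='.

Progress:
  pre ⊆ S: {carry(b3,left), robot_in(rmD)} ⊆ S  — applicable
  S \ del = {ball_in(b2,rmD), ball_in(b4,rmD), robot_in(rmD)}
  ∪ add   = {ball_in(b2,rmD), ball_in(b3,rmD), ball_in(b4,rmD), free(left), robot_in(rmD)}

== RESULT ==
["ball_in(b2,rmD)", "ball_in(b3,rmD)", "ball_in(b4,rmD)", "free(left)", "robot_in(rmD)"]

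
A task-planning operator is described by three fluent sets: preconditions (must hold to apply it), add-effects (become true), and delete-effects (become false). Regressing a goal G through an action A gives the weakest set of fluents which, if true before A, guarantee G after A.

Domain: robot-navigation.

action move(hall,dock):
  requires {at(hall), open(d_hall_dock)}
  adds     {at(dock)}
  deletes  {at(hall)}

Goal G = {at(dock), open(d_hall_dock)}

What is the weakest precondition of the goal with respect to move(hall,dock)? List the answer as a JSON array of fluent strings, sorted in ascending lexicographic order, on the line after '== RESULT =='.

Compute (G \ add) ∪ pre:
  G ∩ del = {}  (empty — regression defined)
  G \ add = {at(dock), open(d_hall_dock)} \ {at(dock)} = {open(d_hall_dock)}
  ∪ pre   = {open(d_hall_dock)} ∪ {at(hall), open(d_hall_dock)}
          = {at(hall), open(d_hall_dock)}

== RESULT ==
["at(hall)", "open(d_hall_dock)"]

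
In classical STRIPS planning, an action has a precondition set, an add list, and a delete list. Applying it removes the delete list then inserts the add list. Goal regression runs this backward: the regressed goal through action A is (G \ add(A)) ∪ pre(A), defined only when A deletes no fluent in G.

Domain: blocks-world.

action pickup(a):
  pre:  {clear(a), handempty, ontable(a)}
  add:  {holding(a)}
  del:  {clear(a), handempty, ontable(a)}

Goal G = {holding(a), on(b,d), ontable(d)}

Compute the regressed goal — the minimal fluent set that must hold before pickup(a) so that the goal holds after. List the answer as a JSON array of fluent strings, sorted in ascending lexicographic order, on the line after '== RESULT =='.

Compute (G \ add) ∪ pre:
  G ∩ del = {}  (empty — regression defined)
  G \ add = {holding(a), on(b,d), ontable(d)} \ {holding(a)} = {on(b,d), ontable(d)}
  ∪ pre   = {on(b,d), ontable(d)} ∪ {clear(a), handempty, ontable(a)}
          = {clear(a), handempty, on(b,d), ontable(a), ontable(d)}

== RESULT ==
["clear(a)", "handempty", "on(b,d)", "ontable(a)", "ontable(d)"]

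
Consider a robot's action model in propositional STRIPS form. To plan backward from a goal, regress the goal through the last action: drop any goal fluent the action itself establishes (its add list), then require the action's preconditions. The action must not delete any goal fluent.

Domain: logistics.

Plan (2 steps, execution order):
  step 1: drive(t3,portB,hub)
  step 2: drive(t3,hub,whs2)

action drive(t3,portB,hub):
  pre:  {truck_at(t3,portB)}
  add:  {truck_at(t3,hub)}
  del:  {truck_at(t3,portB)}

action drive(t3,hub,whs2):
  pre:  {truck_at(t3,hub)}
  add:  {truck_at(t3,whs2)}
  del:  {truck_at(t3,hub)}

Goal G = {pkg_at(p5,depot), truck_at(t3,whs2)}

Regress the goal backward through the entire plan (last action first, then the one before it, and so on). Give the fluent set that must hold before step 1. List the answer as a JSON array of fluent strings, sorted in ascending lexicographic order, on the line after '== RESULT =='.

Regress step by step:
  through step 2 (drive(t3,hub,whs2)): drop {truck_at(t3,whs2)}, keep {pkg_at(p5,depot)}, require {truck_at(t3,hub)}
    → {pkg_at(p5,depot), truck_at(t3,hub)}
  through step 1 (drive(t3,portB,hub)): drop {truck_at(t3,hub)}, keep {pkg_at(p5,depot)}, require {truck_at(t3,portB)}
    → {pkg_at(p5,depot), truck_at(t3,portB)}

== RESULT ==
["pkg_at(p5,depot)", "truck_at(t3,portB)"]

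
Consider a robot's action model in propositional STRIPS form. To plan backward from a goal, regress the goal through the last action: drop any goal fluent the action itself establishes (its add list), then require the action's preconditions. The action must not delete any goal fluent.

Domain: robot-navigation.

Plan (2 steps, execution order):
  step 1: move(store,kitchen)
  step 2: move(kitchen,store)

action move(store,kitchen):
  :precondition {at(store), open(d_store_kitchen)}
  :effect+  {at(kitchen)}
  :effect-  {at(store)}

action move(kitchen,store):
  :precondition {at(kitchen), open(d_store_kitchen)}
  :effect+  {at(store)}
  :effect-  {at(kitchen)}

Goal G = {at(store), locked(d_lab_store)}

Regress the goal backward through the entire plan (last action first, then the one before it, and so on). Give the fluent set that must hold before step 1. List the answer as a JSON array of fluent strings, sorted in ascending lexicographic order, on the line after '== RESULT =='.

Work backward from the goal:
  through step 2 (move(kitchen,store)): drop {at(store)}, keep {locked(d_lab_store)}, require {at(kitchen), open(d_store_kitchen)}
    → {at(kitchen), locked(d_lab_store), open(d_store_kitchen)}
  through step 1 (move(store,kitchen)): drop {at(kitchen)}, keep {locked(d_lab_store), open(d_store_kitchen)}, require {at(store), open(d_store_kitchen)}
    → {at(store), locked(d_lab_store), open(d_store_kitchen)}

== RESULT ==
["at(store)", "locked(d_lab_store)", "open(d_store_kitchen)"]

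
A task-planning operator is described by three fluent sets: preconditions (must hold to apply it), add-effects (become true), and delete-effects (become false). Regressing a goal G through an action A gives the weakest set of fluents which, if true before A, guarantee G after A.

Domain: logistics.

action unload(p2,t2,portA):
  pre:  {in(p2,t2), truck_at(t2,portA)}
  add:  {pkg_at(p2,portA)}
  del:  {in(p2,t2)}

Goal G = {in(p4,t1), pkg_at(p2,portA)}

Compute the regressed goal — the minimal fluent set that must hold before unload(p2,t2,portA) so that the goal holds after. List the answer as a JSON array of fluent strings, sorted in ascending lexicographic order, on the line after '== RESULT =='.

Compute (G \ add) ∪ pre:
  G ∩ del = {}  (empty — regression defined)
  G \ add = {in(p4,t1), pkg_at(p2,portA)} \ {pkg_at(p2,portA)} = {in(p4,t1)}
  ∪ pre   = {in(p4,t1)} ∪ {in(p2,t2), truck_at(t2,portA)}
          = {in(p2,t2), in(p4,t1), truck_at(t2,portA)}

== RESULT ==
["in(p2,t2)", "in(p4,t1)", "truck_at(t2,portA)"]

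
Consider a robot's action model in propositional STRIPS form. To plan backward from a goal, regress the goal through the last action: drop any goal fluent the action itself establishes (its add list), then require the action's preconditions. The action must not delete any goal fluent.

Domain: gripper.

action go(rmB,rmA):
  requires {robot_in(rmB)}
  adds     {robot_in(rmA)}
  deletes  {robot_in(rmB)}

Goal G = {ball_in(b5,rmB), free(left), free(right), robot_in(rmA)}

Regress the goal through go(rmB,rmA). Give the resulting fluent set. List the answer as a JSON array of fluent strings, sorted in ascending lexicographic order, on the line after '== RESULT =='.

Compute (G \ add) ∪ pre:
  G ∩ del = {}  (empty — regression defined)
  G \ add = {ball_in(b5,rmB), free(left), free(right), robot_in(rmA)} \ {robot_in(rmA)} = {ball_in(b5,rmB), free(left), free(right)}
  ∪ pre   = {ball_in(b5,rmB), free(left), free(right)} ∪ {robot_in(rmB)}
          = {ball_in(b5,rmB), free(left), free(right), robot_in(rmB)}

== RESULT ==
["ball_in(b5,rmB)", "free(left)", "free(right)", "robot_in(rmB)"]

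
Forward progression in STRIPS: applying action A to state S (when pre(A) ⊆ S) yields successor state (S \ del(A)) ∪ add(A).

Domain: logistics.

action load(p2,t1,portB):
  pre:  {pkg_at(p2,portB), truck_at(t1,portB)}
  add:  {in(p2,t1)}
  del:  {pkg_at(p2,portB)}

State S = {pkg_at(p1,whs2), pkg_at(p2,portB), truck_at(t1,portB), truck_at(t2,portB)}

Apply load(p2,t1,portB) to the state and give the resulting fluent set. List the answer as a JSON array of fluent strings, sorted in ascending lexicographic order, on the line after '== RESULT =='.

Progress:
  pre ⊆ S: {pkg_at(p2,portB), truck_at(t1,portB)} ⊆ S  — applicable
  S \ del = {pkg_at(p1,whs2), truck_at(t1,portB), truck_at(t2,portB)}
  ∪ add   = {in(p2,t1), pkg_at(p1,whs2), truck_at(t1,portB), truck_at(t2,portB)}

== RESULT ==
["in(p2,t1)", "pkg_at(p1,whs2)", "truck_at(t1,portB)", "truck_at(t2,portB)"]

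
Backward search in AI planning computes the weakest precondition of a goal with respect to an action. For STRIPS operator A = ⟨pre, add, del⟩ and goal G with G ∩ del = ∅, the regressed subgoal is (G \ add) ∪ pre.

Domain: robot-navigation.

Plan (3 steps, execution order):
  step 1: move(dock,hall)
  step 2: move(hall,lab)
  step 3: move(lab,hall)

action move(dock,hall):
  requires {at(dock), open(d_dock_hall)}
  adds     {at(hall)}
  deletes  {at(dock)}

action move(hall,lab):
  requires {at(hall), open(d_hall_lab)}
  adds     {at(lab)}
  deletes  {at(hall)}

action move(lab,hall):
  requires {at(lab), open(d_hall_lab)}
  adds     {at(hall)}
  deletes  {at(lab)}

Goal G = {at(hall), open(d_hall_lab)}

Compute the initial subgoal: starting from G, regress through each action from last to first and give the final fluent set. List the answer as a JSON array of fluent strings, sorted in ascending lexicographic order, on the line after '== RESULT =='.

Work backward from the goal:
  through step 3 (move(lab,hall)): drop {at(hall)}, keep {open(d_hall_lab)}, require {at(lab), open(d_hall_lab)}
    → {at(lab), open(d_hall_lab)}
  through step 2 (move(hall,lab)): drop {at(lab)}, keep {open(d_hall_lab)}, require {at(hall), open(d_hall_lab)}
    → {at(hall), open(d_hall_lab)}
  through step 1 (move(dock,hall)): drop {at(hall)}, keep {open(d_hall_lab)}, require {at(dock), open(d_dock_hall)}
    → {at(dock), open(d_dock_hall), open(d_hall_lab)}

== RESULT ==
["at(dock)", "open(d_dock_hall)", "open(d_hall_lab)"]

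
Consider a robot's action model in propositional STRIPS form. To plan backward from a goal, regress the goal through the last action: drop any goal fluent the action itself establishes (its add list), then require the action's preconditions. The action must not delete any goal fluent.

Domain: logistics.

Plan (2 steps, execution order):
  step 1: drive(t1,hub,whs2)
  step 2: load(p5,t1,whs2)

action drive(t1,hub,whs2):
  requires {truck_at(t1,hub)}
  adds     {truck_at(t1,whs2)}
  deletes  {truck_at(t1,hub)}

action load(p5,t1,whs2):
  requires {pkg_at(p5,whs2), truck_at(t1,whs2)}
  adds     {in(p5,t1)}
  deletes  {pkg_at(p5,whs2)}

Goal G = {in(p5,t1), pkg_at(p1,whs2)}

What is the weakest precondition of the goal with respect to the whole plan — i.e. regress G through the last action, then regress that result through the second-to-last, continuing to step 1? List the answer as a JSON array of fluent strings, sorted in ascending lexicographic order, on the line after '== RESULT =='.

Work backward from the goal:
  through step 2 (load(p5,t1,whs2)): drop {in(p5,t1)}, keep {pkg_at(p1,whs2)}, require {pkg_at(p5,whs2), truck_at(t1,whs2)}
    → {pkg_at(p1,whs2), pkg_at(p5,whs2), truck_at(t1,whs2)}
  through step 1 (drive(t1,hub,whs2)): drop {truck_at(t1,whs2)}, keep {pkg_at(p1,whs2), pkg_at(p5,whs2)}, require {truck_at(t1,hub)}
    → {pkg_at(p1,whs2), pkg_at(p5,whs2), truck_at(t1,hub)}

== RESULT ==
["pkg_at(p1,whs2)", "pkg_at(p5,whs2)", "truck_at(t1,hub)"]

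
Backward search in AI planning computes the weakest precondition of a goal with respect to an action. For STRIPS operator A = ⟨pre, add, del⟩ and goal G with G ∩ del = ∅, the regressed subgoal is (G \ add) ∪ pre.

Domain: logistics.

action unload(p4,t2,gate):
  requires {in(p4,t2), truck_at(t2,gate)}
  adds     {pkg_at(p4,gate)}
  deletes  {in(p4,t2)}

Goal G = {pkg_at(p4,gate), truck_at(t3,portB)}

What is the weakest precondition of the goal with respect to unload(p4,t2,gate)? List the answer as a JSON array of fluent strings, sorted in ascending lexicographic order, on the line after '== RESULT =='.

Compute (G \ add) ∪ pre:
  G ∩ del = {}  (empty — regression defined)
  G \ add = {pkg_at(p4,gate), truck_at(t3,portB)} \ {pkg_at(p4,gate)} = {truck_at(t3,portB)}
  ∪ pre   = {truck_at(t3,portB)} ∪ {in(p4,t2), truck_at(t2,gate)}
          = {in(p4,t2), truck_at(t2,gate), truck_at(t3,portB)}

== RESULT ==
["in(p4,t2)", "truck_at(t2,gate)", "truck_at(t3,portB)"]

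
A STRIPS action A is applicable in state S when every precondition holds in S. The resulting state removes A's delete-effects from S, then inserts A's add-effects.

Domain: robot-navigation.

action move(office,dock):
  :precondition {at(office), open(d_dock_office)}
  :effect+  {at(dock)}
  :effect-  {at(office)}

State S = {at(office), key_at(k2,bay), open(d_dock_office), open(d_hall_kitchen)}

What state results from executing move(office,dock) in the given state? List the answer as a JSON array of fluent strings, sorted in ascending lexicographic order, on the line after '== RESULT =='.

Progress:
  pre ⊆ S: {at(office), open(d_dock_office)} ⊆ S  — applicable
  S \ del = {key_at(k2,bay), open(d_dock_office), open(d_hall_kitchen)}
  ∪ add   = {at(dock), key_at(k2,bay), open(d_dock_office), open(d_hall_kitchen)}

== RESULT ==
["at(dock)", "key_at(k2,bay)", "open(d_dock_office)", "open(d_hall_kitchen)"]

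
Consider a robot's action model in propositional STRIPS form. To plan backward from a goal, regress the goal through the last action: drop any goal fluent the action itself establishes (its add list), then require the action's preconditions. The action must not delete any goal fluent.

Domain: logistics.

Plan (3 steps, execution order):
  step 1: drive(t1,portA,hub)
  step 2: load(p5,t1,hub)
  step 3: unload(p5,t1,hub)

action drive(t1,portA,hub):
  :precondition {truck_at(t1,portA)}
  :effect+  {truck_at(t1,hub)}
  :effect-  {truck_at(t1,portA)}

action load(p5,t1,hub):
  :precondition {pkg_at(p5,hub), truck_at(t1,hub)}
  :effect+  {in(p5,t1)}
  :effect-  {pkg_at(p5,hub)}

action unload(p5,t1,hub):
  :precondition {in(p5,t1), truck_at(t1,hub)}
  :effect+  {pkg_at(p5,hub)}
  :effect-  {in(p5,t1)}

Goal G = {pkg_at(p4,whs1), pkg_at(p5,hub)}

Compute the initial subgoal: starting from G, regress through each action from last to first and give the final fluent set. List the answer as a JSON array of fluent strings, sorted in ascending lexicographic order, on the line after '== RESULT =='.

Work backward from the goal:
  through step 3 (unload(p5,t1,hub)): drop {pkg_at(p5,hub)}, keep {pkg_at(p4,whs1)}, require {in(p5,t1), truck_at(t1,hub)}
    → {in(p5,t1), pkg_at(p4,whs1), truck_at(t1,hub)}
  through step 2 (load(p5,t1,hub)): drop {in(p5,t1)}, keep {pkg_at(p4,whs1), truck_at(t1,hub)}, require {pkg_at(p5,hub), truck_at(t1,hub)}
    → {pkg_at(p4,whs1), pkg_at(p5,hub), truck_at(t1,hub)}
  through step 1 (drive(t1,portA,hub)): drop {truck_at(t1,hub)}, keep {pkg_at(p4,whs1), pkg_at(p5,hub)}, require {truck_at(t1,portA)}
    → {pkg_at(p4,whs1), pkg_at(p5,hub), truck_at(t1,portA)}

== RESULT ==
["pkg_at(p4,whs1)", "pkg_at(p5,hub)", "truck_at(t1,portA)"]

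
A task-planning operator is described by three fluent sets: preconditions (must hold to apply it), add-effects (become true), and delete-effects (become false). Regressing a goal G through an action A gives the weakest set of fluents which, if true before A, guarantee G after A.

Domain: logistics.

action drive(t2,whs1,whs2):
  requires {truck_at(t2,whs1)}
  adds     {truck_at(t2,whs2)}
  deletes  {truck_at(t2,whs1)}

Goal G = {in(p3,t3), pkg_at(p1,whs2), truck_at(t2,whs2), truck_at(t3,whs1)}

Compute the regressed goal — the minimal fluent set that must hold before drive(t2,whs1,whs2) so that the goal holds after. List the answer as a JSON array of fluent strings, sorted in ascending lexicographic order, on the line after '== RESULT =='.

Compute (G \ add) ∪ pre:
  G ∩ del = {}  (empty — regression defined)
  G \ add = {in(p3,t3), pkg_at(p1,whs2), truck_at(t2,whs2), truck_at(t3,whs1)} \ {truck_at(t2,whs2)} = {in(p3,t3), pkg_at(p1,whs2), truck_at(t3,whs1)}
  ∪ pre   = {in(p3,t3), pkg_at(p1,whs2), truck_at(t3,whs1)} ∪ {truck_at(t2,whs1)}
          = {in(p3,t3), pkg_at(p1,whs2), truck_at(t2,whs1), truck_at(t3,whs1)}

== RESULT ==
["in(p3,t3)", "pkg_at(p1,whs2)", "truck_at(t2,whs1)", "truck_at(t3,whs1)"]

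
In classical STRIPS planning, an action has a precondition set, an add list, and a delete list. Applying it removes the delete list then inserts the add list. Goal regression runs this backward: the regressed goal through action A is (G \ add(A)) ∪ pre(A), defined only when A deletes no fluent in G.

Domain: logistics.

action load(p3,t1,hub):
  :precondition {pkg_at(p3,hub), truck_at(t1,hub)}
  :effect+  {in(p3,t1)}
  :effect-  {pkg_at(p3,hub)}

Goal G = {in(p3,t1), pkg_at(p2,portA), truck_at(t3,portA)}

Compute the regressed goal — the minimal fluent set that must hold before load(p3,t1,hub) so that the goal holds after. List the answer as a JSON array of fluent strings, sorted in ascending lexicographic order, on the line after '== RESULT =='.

Regress:
  G ∩ del = {}  (empty — regression defined)
  G \ add = {in(p3,t1), pkg_at(p2,portA), truck_at(t3,portA)} \ {in(p3,t1)} = {pkg_at(p2,portA), truck_at(t3,portA)}
  ∪ pre   = {pkg_at(p2,portA), truck_at(t3,portA)} ∪ {pkg_at(p3,hub), truck_at(t1,hub)}
          = {pkg_at(p2,portA), pkg_at(p3,hub), truck_at(t1,hub), truck_at(t3,portA)}

== RESULT ==
["pkg_at(p2,portA)", "pkg_at(p3,hub)", "truck_at(t1,hub)", "truck_at(t3,portA)"]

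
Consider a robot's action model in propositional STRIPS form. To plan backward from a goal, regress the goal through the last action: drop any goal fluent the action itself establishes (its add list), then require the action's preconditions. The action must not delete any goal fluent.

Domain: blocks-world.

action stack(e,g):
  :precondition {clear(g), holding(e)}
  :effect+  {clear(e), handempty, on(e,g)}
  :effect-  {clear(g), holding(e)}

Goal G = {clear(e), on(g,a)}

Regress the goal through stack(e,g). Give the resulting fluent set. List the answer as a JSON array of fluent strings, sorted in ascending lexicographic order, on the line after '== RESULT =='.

Regress:
  G ∩ del = {}  (empty — regression defined)
  G \ add = {clear(e), on(g,a)} \ {clear(e), handempty, on(e,g)} = {on(g,a)}
  ∪ pre   = {on(g,a)} ∪ {clear(g), holding(e)}
          = {clear(g), holding(e), on(g,a)}

== RESULT ==
["clear(g)", "holding(e)", "on(g,a)"]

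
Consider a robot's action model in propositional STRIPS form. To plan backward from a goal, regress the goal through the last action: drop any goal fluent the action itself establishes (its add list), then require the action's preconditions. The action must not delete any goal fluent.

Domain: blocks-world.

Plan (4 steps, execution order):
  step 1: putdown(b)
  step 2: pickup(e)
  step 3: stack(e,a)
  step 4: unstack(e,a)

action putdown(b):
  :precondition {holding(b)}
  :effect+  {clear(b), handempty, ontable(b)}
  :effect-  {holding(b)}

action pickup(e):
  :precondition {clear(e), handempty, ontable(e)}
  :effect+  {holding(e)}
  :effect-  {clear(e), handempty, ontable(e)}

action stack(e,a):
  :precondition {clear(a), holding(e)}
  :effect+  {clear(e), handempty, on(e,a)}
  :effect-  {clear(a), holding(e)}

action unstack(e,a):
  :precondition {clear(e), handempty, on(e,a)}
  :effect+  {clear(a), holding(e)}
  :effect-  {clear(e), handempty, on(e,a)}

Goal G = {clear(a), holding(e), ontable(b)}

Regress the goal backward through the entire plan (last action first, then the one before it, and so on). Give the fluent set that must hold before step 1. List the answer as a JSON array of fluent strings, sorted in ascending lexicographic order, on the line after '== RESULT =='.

Regress step by step:
  through step 4 (unstack(e,a)): drop {clear(a), holding(e)}, keep {ontable(b)}, require {clear(e), handempty, on(e,a)}
    → {clear(e), handempty, on(e,a), ontable(b)}
  through step 3 (stack(e,a)): drop {clear(e), handempty, on(e,a)}, keep {ontable(b)}, require {clear(a), holding(e)}
    → {clear(a), holding(e), ontable(b)}
  through step 2 (pickup(e)): drop {holding(e)}, keep {clear(a), ontable(b)}, require {clear(e), handempty, ontable(e)}
    → {clear(a), clear(e), handempty, ontable(b), ontable(e)}
  through step 1 (putdown(b)): drop {handempty, ontable(b)}, keep {clear(a), clear(e), ontable(e)}, require {holding(b)}
    → {clear(a), clear(e), holding(b), ontable(e)}

== RESULT ==
["clear(a)", "clear(e)", "holding(b)", "ontable(e)"]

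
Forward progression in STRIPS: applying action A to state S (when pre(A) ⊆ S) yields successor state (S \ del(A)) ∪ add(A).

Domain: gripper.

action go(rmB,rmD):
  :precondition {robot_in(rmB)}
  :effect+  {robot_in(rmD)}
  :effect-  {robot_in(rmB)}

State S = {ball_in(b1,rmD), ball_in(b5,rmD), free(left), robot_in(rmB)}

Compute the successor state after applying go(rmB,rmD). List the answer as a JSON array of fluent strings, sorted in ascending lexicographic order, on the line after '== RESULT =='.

Compute (S \ del) ∪ add:
  pre ⊆ S: {robot_in(rmB)} ⊆ S  — applicable
  S \ del = {ball_in(b1,rmD), ball_in(b5,rmD), free(left)}
  ∪ add   = {ball_in(b1,rmD), ball_in(b5,rmD), free(left), robot_in(rmD)}

== RESULT ==
["ball_in(b1,rmD)", "ball_in(b5,rmD)", "free(left)", "robot_in(rmD)"]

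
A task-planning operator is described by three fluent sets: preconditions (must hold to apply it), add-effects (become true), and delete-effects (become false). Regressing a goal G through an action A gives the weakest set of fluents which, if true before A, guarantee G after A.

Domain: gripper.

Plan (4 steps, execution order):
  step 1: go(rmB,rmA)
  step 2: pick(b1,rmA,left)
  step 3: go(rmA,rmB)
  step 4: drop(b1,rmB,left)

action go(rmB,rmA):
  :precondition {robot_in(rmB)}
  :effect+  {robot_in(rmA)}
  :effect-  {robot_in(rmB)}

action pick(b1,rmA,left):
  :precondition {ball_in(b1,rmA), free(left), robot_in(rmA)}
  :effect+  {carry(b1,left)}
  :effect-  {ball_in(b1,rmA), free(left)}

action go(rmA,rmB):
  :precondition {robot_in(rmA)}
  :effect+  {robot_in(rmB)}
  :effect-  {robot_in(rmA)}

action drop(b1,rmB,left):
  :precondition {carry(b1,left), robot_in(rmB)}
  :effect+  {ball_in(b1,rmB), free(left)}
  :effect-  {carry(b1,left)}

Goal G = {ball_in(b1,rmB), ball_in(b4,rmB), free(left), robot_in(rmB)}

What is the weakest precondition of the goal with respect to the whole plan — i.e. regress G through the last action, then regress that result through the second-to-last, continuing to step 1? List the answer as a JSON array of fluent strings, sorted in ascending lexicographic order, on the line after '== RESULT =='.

Regress step by step:
  through step 4 (drop(b1,rmB,left)): drop {ball_in(b1,rmB), free(left)}, keep {ball_in(b4,rmB), robot_in(rmB)}, require {carry(b1,left), robot_in(rmB)}
    → {ball_in(b4,rmB), carry(b1,left), robot_in(rmB)}
  through step 3 (go(rmA,rmB)): drop {robot_in(rmB)}, keep {ball_in(b4,rmB), carry(b1,left)}, require {robot_in(rmA)}
    → {ball_in(b4,rmB), carry(b1,left), robot_in(rmA)}
  through step 2 (pick(b1,rmA,left)): drop {carry(b1,left)}, keep {ball_in(b4,rmB), robot_in(rmA)}, require {ball_in(b1,rmA), free(left), robot_in(rmA)}
    → {ball_in(b1,rmA), ball_in(b4,rmB), free(left), robot_in(rmA)}
  through step 1 (go(rmB,rmA)): drop {robot_in(rmA)}, keep {ball_in(b1,rmA), ball_in(b4,rmB), free(left)}, require {robot_in(rmB)}
    → {ball_in(b1,rmA), ball_in(b4,rmB), free(left), robot_in(rmB)}

== RESULT ==
["ball_in(b1,rmA)", "ball_in(b4,rmB)", "free(left)", "robot_in(rmB)"]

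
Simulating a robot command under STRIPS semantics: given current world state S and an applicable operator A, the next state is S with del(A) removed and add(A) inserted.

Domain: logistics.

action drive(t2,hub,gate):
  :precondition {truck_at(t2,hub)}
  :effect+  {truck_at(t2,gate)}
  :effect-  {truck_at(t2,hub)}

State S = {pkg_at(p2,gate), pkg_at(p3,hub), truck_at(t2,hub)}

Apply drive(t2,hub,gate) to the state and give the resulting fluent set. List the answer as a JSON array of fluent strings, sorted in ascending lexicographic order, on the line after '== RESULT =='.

Progress:
  pre ⊆ S: {truck_at(t2,hub)} ⊆ S  — applicable
  S \ del = {pkg_at(p2,gate), pkg_at(p3,hub)}
  ∪ add   = {pkg_at(p2,gate), pkg_at(p3,hub), truck_at(t2,gate)}

== RESULT ==
["pkg_at(p2,gate)", "pkg_at(p3,hub)", "truck_at(t2,gate)"]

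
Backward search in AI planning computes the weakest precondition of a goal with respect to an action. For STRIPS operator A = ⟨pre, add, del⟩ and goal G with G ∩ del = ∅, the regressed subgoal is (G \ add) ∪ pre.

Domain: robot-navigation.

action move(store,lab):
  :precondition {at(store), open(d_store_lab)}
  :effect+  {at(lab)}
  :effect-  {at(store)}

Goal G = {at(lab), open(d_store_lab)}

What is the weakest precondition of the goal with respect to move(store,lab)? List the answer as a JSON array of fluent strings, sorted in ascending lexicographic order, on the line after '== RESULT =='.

Regress:
  G ∩ del = {}  (empty — regression defined)
  G \ add = {at(lab), open(d_store_lab)} \ {at(lab)} = {open(d_store_lab)}
  ∪ pre   = {open(d_store_lab)} ∪ {at(store), open(d_store_lab)}
          = {at(store), open(d_store_lab)}

== RESULT ==
["at(store)", "open(d_store_lab)"]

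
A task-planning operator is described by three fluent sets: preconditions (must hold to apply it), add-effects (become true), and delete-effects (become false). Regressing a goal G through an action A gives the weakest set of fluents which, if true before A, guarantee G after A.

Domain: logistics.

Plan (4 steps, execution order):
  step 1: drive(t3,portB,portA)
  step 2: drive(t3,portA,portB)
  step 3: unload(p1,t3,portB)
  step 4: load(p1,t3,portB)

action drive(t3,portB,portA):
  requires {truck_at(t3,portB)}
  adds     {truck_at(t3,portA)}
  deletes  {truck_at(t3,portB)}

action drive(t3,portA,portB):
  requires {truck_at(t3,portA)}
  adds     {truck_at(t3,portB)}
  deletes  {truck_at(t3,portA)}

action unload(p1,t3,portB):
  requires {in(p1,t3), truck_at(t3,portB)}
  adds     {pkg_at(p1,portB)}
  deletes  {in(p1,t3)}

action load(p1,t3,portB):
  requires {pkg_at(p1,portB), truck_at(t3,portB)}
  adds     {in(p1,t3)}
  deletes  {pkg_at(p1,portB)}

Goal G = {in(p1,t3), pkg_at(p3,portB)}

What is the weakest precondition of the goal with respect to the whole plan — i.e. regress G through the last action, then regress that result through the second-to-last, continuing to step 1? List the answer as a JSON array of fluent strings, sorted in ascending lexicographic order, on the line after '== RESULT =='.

Regress step by step:
  through step 4 (load(p1,t3,portB)): drop {in(p1,t3)}, keep {pkg_at(p3,portB)}, require {pkg_at(p1,portB), truck_at(t3,portB)}
    → {pkg_at(p1,portB), pkg_at(p3,portB), truck_at(t3,portB)}
  through step 3 (unload(p1,t3,portB)): drop {pkg_at(p1,portB)}, keep {pkg_at(p3,portB), truck_at(t3,portB)}, require {in(p1,t3), truck_at(t3,portB)}
    → {in(p1,t3), pkg_at(p3,portB), truck_at(t3,portB)}
  through step 2 (drive(t3,portA,portB)): drop {truck_at(t3,portB)}, keep {in(p1,t3), pkg_at(p3,portB)}, require {truck_at(t3,portA)}
    → {in(p1,t3), pkg_at(p3,portB), truck_at(t3,portA)}
  through step 1 (drive(t3,portB,portA)): drop {truck_at(t3,portA)}, keep {in(p1,t3), pkg_at(p3,portB)}, require {truck_at(t3,portB)}
    → {in(p1,t3), pkg_at(p3,portB), truck_at(t3,portB)}

== RESULT ==
["in(p1,t3)", "pkg_at(p3,portB)", "truck_at(t3,portB)"]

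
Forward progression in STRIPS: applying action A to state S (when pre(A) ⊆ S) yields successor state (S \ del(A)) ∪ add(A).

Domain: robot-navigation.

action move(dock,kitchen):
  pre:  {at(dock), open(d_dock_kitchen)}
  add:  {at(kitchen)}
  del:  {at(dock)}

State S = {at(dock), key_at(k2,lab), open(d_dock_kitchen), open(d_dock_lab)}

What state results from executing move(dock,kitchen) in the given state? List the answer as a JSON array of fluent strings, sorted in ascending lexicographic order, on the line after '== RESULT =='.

Compute (S \ del) ∪ add:
  pre ⊆ S: {at(dock), open(d_dock_kitchen)} ⊆ S  — applicable
  S \ del = {key_at(k2,lab), open(d_dock_kitchen), open(d_dock_lab)}
  ∪ add   = {at(kitchen), key_at(k2,lab), open(d_dock_kitchen), open(d_dock_lab)}

== RESULT ==
["at(kitchen)", "key_at(k2,lab)", "open(d_dock_kitchen)", "open(d_dock_lab)"]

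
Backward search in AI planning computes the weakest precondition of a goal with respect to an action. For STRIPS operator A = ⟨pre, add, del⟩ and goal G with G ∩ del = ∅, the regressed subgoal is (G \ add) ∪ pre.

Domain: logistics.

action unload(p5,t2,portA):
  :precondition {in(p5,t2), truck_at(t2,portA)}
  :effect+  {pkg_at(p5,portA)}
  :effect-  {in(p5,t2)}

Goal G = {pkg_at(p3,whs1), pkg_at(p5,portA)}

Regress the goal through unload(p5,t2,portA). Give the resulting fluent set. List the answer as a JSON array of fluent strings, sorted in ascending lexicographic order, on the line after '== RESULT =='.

Regress:
  G ∩ del = {}  (empty — regression defined)
  G \ add = {pkg_at(p3,whs1), pkg_at(p5,portA)} \ {pkg_at(p5,portA)} = {pkg_at(p3,whs1)}
  ∪ pre   = {pkg_at(p3,whs1)} ∪ {in(p5,t2), truck_at(t2,portA)}
          = {in(p5,t2), pkg_at(p3,whs1), truck_at(t2,portA)}

== RESULT ==
["in(p5,t2)", "pkg_at(p3,whs1)", "truck_at(t2,portA)"]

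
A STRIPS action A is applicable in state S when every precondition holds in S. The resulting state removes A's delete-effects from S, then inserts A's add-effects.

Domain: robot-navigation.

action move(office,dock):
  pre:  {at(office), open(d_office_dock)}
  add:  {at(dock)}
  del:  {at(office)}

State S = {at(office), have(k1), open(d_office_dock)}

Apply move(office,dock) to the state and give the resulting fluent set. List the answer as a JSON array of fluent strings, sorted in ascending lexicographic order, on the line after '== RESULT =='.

Progress:
  pre ⊆ S: {at(office), open(d_office_dock)} ⊆ S  — applicable
  S \ del = {have(k1), open(d_office_dock)}
  ∪ add   = {at(dock), have(k1), open(d_office_dock)}

== RESULT ==
["at(dock)", "have(k1)", "open(d_office_dock)"]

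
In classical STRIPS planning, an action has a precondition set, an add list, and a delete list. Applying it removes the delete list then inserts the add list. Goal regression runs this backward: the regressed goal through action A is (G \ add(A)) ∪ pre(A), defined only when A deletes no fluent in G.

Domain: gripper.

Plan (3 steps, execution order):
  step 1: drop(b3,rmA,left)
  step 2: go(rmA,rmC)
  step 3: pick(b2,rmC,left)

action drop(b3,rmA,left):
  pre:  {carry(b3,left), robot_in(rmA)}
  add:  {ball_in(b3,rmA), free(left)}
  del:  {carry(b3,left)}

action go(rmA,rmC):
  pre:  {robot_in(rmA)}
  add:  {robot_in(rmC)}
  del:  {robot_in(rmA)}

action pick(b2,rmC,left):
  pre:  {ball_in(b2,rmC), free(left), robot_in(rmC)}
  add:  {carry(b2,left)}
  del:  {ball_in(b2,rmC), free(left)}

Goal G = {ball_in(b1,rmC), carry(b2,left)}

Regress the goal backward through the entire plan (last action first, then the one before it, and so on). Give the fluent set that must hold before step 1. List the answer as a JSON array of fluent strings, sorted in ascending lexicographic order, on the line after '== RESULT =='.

Regress step by step:
  through step 3 (pick(b2,rmC,left)): drop {carry(b2,left)}, keep {ball_in(b1,rmC)}, require {ball_in(b2,rmC), free(left), robot_in(rmC)}
    → {ball_in(b1,rmC), ball_in(b2,rmC), free(left), robot_in(rmC)}
  through step 2 (go(rmA,rmC)): drop {robot_in(rmC)}, keep {ball_in(b1,rmC), ball_in(b2,rmC), free(left)}, require {robot_in(rmA)}
    → {ball_in(b1,rmC), ball_in(b2,rmC), free(left), robot_in(rmA)}
  through step 1 (drop(b3,rmA,left)): drop {free(left)}, keep {ball_in(b1,rmC), ball_in(b2,rmC), robot_in(rmA)}, require {carry(b3,left), robot_in(rmA)}
    → {ball_in(b1,rmC), ball_in(b2,rmC), carry(b3,left), robot_in(rmA)}

== RESULT ==
["ball_in(b1,rmC)", "ball_in(b2,rmC)", "carry(b3,left)", "robot_in(rmA)"]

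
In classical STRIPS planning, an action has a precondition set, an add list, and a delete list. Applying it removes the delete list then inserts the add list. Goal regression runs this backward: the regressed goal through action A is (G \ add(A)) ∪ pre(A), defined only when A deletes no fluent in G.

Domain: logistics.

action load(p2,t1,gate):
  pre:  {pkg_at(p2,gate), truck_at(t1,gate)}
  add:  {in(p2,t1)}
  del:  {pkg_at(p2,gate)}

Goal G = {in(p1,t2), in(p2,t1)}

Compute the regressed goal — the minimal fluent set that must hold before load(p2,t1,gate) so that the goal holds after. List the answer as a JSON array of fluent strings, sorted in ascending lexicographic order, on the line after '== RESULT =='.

Regress:
  G ∩ del = {}  (empty — regression defined)
  G \ add = {in(p1,t2), in(p2,t1)} \ {in(p2,t1)} = {in(p1,t2)}
  ∪ pre   = {in(p1,t2)} ∪ {pkg_at(p2,gate), truck_at(t1,gate)}
          = {in(p1,t2), pkg_at(p2,gate), truck_at(t1,gate)}

== RESULT ==
["in(p1,t2)", "pkg_at(p2,gate)", "truck_at(t1,gate)"]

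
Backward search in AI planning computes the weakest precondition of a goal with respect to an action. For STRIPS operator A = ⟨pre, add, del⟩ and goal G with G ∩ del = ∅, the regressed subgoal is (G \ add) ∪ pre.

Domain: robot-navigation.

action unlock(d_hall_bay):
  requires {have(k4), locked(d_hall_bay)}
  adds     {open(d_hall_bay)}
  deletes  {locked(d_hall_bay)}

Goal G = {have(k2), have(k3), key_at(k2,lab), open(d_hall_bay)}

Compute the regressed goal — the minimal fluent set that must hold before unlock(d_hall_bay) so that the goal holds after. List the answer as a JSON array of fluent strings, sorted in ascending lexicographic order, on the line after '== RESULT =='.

Regress:
  G ∩ del = {}  (empty — regression defined)
  G \ add = {have(k2), have(k3), key_at(k2,lab), open(d_hall_bay)} \ {open(d_hall_bay)} = {have(k2), have(k3), key_at(k2,lab)}
  ∪ pre   = {have(k2), have(k3), key_at(k2,lab)} ∪ {have(k4), locked(d_hall_bay)}
          = {have(k2), have(k3), have(k4), key_at(k2,lab), locked(d_hall_bay)}

== RESULT ==
["have(k2)", "have(k3)", "have(k4)", "key_at(k2,lab)", "locked(d_hall_bay)"]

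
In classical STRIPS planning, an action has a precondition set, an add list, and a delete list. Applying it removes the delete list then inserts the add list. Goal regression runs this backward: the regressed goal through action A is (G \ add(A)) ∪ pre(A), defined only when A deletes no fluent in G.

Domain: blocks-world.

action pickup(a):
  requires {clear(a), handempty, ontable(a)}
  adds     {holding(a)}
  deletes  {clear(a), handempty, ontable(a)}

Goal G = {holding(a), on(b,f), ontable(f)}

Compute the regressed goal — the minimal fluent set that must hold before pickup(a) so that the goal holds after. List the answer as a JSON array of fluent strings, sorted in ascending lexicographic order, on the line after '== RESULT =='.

Regress:
  G ∩ del = {}  (empty — regression defined)
  G \ add = {holding(a), on(b,f), ontable(f)} \ {holding(a)} = {on(b,f), ontable(f)}
  ∪ pre   = {on(b,f), ontable(f)} ∪ {clear(a), handempty, ontable(a)}
          = {clear(a), handempty, on(b,f), ontable(a), ontable(f)}

== RESULT ==
["clear(a)", "handempty", "on(b,f)", "ontable(a)", "ontable(f)"]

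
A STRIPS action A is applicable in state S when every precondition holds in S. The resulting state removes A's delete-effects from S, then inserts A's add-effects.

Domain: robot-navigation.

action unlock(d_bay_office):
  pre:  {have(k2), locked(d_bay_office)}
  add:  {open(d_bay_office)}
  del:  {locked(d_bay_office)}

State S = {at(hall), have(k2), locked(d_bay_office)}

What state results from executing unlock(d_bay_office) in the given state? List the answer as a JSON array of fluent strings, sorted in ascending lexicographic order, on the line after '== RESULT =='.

Compute (S \ del) ∪ add:
  pre ⊆ S: {have(k2), locked(d_bay_office)} ⊆ S  — applicable
  S \ del = {at(hall), have(k2)}
  ∪ add   = {at(hall), have(k2), open(d_bay_office)}

== RESULT ==
["at(hall)", "have(k2)", "open(d_bay_office)"]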